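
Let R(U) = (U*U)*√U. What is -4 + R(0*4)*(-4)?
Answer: -4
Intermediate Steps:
R(U) = U^(5/2) (R(U) = U²*√U = U^(5/2))
-4 + R(0*4)*(-4) = -4 + (0*4)^(5/2)*(-4) = -4 + 0^(5/2)*(-4) = -4 + 0*(-4) = -4 + 0 = -4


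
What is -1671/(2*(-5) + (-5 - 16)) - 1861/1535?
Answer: 2507294/47585 ≈ 52.691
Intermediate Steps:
-1671/(2*(-5) + (-5 - 16)) - 1861/1535 = -1671/(-10 - 21) - 1861*1/1535 = -1671/(-31) - 1861/1535 = -1671*(-1/31) - 1861/1535 = 1671/31 - 1861/1535 = 2507294/47585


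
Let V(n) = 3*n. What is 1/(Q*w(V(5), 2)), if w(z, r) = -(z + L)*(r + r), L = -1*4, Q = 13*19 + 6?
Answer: -1/11132 ≈ -8.9831e-5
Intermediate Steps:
Q = 253 (Q = 247 + 6 = 253)
L = -4
w(z, r) = -2*r*(-4 + z) (w(z, r) = -(z - 4)*(r + r) = -(-4 + z)*2*r = -2*r*(-4 + z))
1/(Q*w(V(5), 2)) = 1/(253*(2*2*(4 - 3*5))) = 1/(253*(2*2*(4 - 1*15))) = 1/(253*(2*2*(4 - 15))) = 1/(253*(2*2*(-11))) = 1/(253*(-44)) = 1/(-11132) = -1/11132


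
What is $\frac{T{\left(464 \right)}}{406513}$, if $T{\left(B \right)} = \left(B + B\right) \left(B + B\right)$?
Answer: $\frac{861184}{406513} \approx 2.1185$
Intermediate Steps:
$T{\left(B \right)} = 4 B^{2}$ ($T{\left(B \right)} = 2 B 2 B = 4 B^{2}$)
$\frac{T{\left(464 \right)}}{406513} = \frac{4 \cdot 464^{2}}{406513} = 4 \cdot 215296 \cdot \frac{1}{406513} = 861184 \cdot \frac{1}{406513} = \frac{861184}{406513}$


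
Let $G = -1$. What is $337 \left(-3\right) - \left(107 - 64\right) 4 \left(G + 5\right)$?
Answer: $-1699$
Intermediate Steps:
$337 \left(-3\right) - \left(107 - 64\right) 4 \left(G + 5\right) = 337 \left(-3\right) - \left(107 - 64\right) 4 \left(-1 + 5\right) = -1011 - 43 \cdot 4 \cdot 4 = -1011 - 43 \cdot 16 = -1011 - 688 = -1699$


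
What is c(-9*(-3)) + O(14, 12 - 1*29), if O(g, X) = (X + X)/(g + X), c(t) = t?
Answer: 115/3 ≈ 38.333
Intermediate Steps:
O(g, X) = 2*X/(X + g) (O(g, X) = (2*X)/(X + g) = 2*X/(X + g))
c(-9*(-3)) + O(14, 12 - 1*29) = -9*(-3) + 2*(12 - 1*29)/((12 - 1*29) + 14) = 27 + 2*(12 - 29)/((12 - 29) + 14) = 27 + 2*(-17)/(-17 + 14) = 27 + 2*(-17)/(-3) = 27 + 2*(-17)*(-⅓) = 27 + 34/3 = 115/3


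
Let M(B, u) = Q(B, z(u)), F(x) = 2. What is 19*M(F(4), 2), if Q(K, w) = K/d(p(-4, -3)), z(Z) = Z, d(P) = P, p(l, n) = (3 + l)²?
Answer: 38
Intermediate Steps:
Q(K, w) = K (Q(K, w) = K/((3 - 4)²) = K/((-1)²) = K/1 = K*1 = K)
M(B, u) = B
19*M(F(4), 2) = 19*2 = 38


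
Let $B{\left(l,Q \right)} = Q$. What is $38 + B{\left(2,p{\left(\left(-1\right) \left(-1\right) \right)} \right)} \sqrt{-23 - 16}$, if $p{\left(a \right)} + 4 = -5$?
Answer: $38 - 9 i \sqrt{39} \approx 38.0 - 56.205 i$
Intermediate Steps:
$p{\left(a \right)} = -9$ ($p{\left(a \right)} = -4 - 5 = -9$)
$38 + B{\left(2,p{\left(\left(-1\right) \left(-1\right) \right)} \right)} \sqrt{-23 - 16} = 38 - 9 \sqrt{-23 - 16} = 38 - 9 \sqrt{-39} = 38 - 9 i \sqrt{39}$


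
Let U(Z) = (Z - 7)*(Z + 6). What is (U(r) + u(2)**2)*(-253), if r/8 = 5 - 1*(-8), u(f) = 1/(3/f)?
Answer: -24296602/9 ≈ -2.6996e+6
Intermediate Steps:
u(f) = f/3
r = 104 (r = 8*(5 - 1*(-8)) = 8*(5 + 8) = 8*13 = 104)
U(Z) = (-7 + Z)*(6 + Z)
(U(r) + u(2)**2)*(-253) = ((-42 + 104**2 - 1*104) + ((1/3)*2)**2)*(-253) = ((-42 + 10816 - 104) + (2/3)**2)*(-253) = (10670 + 4/9)*(-253) = (96034/9)*(-253) = -24296602/9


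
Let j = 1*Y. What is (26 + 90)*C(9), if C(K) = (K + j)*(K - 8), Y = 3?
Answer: 1392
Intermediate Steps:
j = 3 (j = 1*3 = 3)
C(K) = (-8 + K)*(3 + K) (C(K) = (K + 3)*(K - 8) = (3 + K)*(-8 + K) = (-8 + K)*(3 + K))
(26 + 90)*C(9) = (26 + 90)*(-24 + 9² - 5*9) = 116*(-24 + 81 - 45) = 116*12 = 1392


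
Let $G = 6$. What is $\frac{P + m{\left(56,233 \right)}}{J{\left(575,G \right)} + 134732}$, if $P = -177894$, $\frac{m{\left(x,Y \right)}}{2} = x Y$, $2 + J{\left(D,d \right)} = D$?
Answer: $- \frac{151798}{135305} \approx -1.1219$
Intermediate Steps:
$J{\left(D,d \right)} = -2 + D$
$m{\left(x,Y \right)} = 2 Y x$ ($m{\left(x,Y \right)} = 2 x Y = 2 Y x$)
$\frac{P + m{\left(56,233 \right)}}{J{\left(575,G \right)} + 134732} = \frac{-177894 + 2 \cdot 233 \cdot 56}{\left(-2 + 575\right) + 134732} = \frac{-177894 + 26096}{573 + 134732} = - \frac{151798}{135305}$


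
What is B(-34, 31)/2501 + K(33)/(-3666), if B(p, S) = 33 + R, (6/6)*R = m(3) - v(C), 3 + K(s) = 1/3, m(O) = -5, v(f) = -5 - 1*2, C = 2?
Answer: 202469/13752999 ≈ 0.014722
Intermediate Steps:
v(f) = -7 (v(f) = -5 - 2 = -7)
K(s) = -8/3 (K(s) = -3 + 1/3 = -8/3)
R = 2 (R = -5 - 1*(-7) = -5 + 7 = 2)
B(p, S) = 35 (B(p, S) = 33 + 2 = 35)
B(-34, 31)/2501 + K(33)/(-3666) = 35/2501 - 8/3/(-3666) = 35*(1/2501) - 8/3*(-1/3666) = 35/2501 + 4/5499 = 202469/13752999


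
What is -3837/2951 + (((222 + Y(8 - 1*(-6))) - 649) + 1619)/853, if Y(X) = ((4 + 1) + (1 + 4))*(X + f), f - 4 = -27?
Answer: -20959/2517203 ≈ -0.0083263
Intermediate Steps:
f = -23 (f = 4 - 27 = -23)
Y(X) = -230 + 10*X (Y(X) = ((4 + 1) + (1 + 4))*(X - 23) = (5 + 5)*(-23 + X) = 10*(-23 + X) = -230 + 10*X)
-3837/2951 + (((222 + Y(8 - 1*(-6))) - 649) + 1619)/853 = -3837/2951 + (((222 + (-230 + 10*(8 - 1*(-6)))) - 649) + 1619)/853 = -3837*1/2951 + (((222 + (-230 + 10*(8 + 6))) - 649) + 1619)*(1/853) = -3837/2951 + (((222 + (-230 + 10*14)) - 649) + 1619)*(1/853) = -3837/2951 + (((222 + (-230 + 140)) - 649) + 1619)*(1/853) = -3837/2951 + (((222 - 90) - 649) + 1619)*(1/853) = -3837/2951 + ((132 - 649) + 1619)*(1/853) = -3837/2951 + (-517 + 1619)*(1/853) = -3837/2951 + 1102*(1/853) = -3837/2951 + 1102/853 = -20959/2517203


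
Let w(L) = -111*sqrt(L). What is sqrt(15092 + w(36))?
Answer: sqrt(14426) ≈ 120.11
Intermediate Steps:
sqrt(15092 + w(36)) = sqrt(15092 - 111*sqrt(36)) = sqrt(15092 - 111*6) = sqrt(15092 - 666) = sqrt(14426)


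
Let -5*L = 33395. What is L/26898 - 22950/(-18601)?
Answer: 493073021/500329698 ≈ 0.98550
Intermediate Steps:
L = -6679 (L = -⅕*33395 = -6679)
L/26898 - 22950/(-18601) = -6679/26898 - 22950/(-18601) = -6679*1/26898 - 22950*(-1/18601) = -6679/26898 + 22950/18601 = 493073021/500329698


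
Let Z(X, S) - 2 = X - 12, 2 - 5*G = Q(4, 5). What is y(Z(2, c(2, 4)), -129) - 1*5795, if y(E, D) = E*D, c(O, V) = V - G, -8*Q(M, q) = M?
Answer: -4763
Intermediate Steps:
Q(M, q) = -M/8
G = ½ (G = ⅖ - (-1)*4/40 = ⅖ - ⅕*(-½) = ⅖ + ⅒ = ½ ≈ 0.50000)
c(O, V) = -½ + V (c(O, V) = V - 1*½ = V - ½ = -½ + V)
Z(X, S) = -10 + X (Z(X, S) = 2 + (X - 12) = 2 + (-12 + X) = -10 + X)
y(E, D) = D*E
y(Z(2, c(2, 4)), -129) - 1*5795 = -129*(-10 + 2) - 1*5795 = -129*(-8) - 5795 = 1032 - 5795 = -4763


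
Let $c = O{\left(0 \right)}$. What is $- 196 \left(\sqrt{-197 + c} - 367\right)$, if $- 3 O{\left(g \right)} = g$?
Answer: $71932 - 196 i \sqrt{197} \approx 71932.0 - 2751.0 i$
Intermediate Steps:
$O{\left(g \right)} = - \frac{g}{3}$
$c = 0$ ($c = \left(- \frac{1}{3}\right) 0 = 0$)
$- 196 \left(\sqrt{-197 + c} - 367\right) = - 196 \left(\sqrt{-197 + 0} - 367\right) = - 196 \left(\sqrt{-197} - 367\right) = - 196 \left(i \sqrt{197} - 367\right) = - 196 \left(-367 + i \sqrt{197}\right) = 71932 - 196 i \sqrt{197}$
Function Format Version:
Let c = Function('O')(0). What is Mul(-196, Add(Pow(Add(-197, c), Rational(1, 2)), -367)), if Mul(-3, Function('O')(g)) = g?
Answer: Add(71932, Mul(-196, I, Pow(197, Rational(1, 2)))) ≈ Add(71932., Mul(-2751.0, I))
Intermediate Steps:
Function('O')(g) = Mul(Rational(-1, 3), g)
c = 0 (c = Mul(Rational(-1, 3), 0) = 0)
Mul(-196, Add(Pow(Add(-197, c), Rational(1, 2)), -367)) = Mul(-196, Add(Pow(Add(-197, 0), Rational(1, 2)), -367)) = Mul(-196, Add(Pow(-197, Rational(1, 2)), -367)) = Mul(-196, Add(Mul(I, Pow(197, Rational(1, 2))), -367)) = Mul(-196, Add(-367, Mul(I, Pow(197, Rational(1, 2))))) = Add(71932, Mul(-196, I, Pow(197, Rational(1, 2))))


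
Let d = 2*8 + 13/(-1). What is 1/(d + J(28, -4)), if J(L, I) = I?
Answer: -1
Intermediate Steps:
d = 3 (d = 16 + 13*(-1) = 16 - 13 = 3)
1/(d + J(28, -4)) = 1/(3 - 4) = 1/(-1) = -1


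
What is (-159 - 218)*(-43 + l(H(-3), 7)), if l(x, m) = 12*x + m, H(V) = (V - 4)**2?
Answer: -208104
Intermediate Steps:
H(V) = (-4 + V)**2
l(x, m) = m + 12*x
(-159 - 218)*(-43 + l(H(-3), 7)) = (-159 - 218)*(-43 + (7 + 12*(-4 - 3)**2)) = -377*(-43 + (7 + 12*(-7)**2)) = -377*(-43 + (7 + 12*49)) = -377*(-43 + (7 + 588)) = -377*(-43 + 595) = -377*552 = -208104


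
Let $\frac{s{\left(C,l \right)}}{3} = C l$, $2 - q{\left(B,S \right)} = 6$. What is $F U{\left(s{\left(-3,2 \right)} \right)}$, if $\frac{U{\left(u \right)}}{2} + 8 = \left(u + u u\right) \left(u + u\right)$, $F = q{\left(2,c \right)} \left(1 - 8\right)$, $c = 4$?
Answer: $-617344$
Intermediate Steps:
$q{\left(B,S \right)} = -4$ ($q{\left(B,S \right)} = 2 - 6 = -4$)
$s{\left(C,l \right)} = 3 C l$
$F = 28$ ($F = - 4 \left(1 - 8\right) = \left(-4\right) \left(-7\right) = 28$)
$U{\left(u \right)} = -16 + 4 u \left(u + u^{2}\right)$ ($U{\left(u \right)} = -16 + 2 \left(u + u u\right) \left(u + u\right) = -16 + 2 \left(u + u^{2}\right) 2 u = -16 + 2 \cdot 2 u \left(u + u^{2}\right) = -16 + 4 u \left(u + u^{2}\right)$)
$F U{\left(s{\left(-3,2 \right)} \right)} = 28 \left(-16 + 4 \left(3 \left(-3\right) 2\right)^{2} + 4 \left(3 \left(-3\right) 2\right)^{3}\right) = 28 \left(-16 + 4 \left(-18\right)^{2} + 4 \left(-18\right)^{3}\right) = 28 \left(-16 + 4 \cdot 324 + 4 \left(-5832\right)\right) = 28 \left(-16 + 1296 - 23328\right) = 28 \left(-22048\right) = -617344$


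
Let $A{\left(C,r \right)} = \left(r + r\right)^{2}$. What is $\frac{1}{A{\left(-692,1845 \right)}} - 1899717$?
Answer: $- \frac{25866736643699}{13616100} \approx -1.8997 \cdot 10^{6}$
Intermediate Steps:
$A{\left(C,r \right)} = 4 r^{2}$ ($A{\left(C,r \right)} = \left(2 r\right)^{2} = 4 r^{2}$)
$\frac{1}{A{\left(-692,1845 \right)}} - 1899717 = \frac{1}{4 \cdot 1845^{2}} - 1899717 = \frac{1}{4 \cdot 3404025} - 1899717 = \frac{1}{13616100} - 1899717 = - \frac{25866736643699}{13616100}$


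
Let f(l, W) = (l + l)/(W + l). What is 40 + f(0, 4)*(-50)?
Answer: 40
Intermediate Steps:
f(l, W) = 2*l/(W + l) (f(l, W) = (2*l)/(W + l) = 2*l/(W + l))
40 + f(0, 4)*(-50) = 40 + (2*0/(4 + 0))*(-50) = 40 + (2*0/4)*(-50) = 40 + (2*0*(¼))*(-50) = 40 + 0*(-50) = 40 + 0 = 40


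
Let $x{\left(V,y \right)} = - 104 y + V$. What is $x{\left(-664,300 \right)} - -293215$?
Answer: $261351$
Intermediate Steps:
$x{\left(V,y \right)} = V - 104 y$
$x{\left(-664,300 \right)} - -293215 = \left(-664 - 31200\right) - -293215 = \left(-664 - 31200\right) + 293215 = -31864 + 293215 = 261351$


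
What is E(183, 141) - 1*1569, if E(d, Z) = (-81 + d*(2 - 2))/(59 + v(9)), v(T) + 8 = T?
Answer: -31407/20 ≈ -1570.3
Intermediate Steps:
v(T) = -8 + T
E(d, Z) = -27/20 (E(d, Z) = (-81 + d*(2 - 2))/(59 + (-8 + 9)) = (-81 + d*0)/(59 + 1) = (-81 + 0)/60 = -81*1/60 = -27/20)
E(183, 141) - 1*1569 = -27/20 - 1*1569 = -27/20 - 1569 = -31407/20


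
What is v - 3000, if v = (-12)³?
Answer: -4728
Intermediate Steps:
v = -1728
v - 3000 = -1728 - 3000 = -4728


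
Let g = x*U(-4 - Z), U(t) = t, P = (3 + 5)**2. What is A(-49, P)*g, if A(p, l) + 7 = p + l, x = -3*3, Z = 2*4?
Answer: 864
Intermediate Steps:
Z = 8
x = -9
P = 64 (P = 8**2 = 64)
A(p, l) = -7 + l + p (A(p, l) = -7 + (p + l) = -7 + (l + p) = -7 + l + p)
g = 108 (g = -9*(-4 - 1*8) = -9*(-4 - 8) = -9*(-12) = 108)
A(-49, P)*g = (-7 + 64 - 49)*108 = 8*108 = 864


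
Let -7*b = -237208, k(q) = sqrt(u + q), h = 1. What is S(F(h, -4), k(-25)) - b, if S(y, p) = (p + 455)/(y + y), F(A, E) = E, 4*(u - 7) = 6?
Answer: -1900849/56 - I*sqrt(66)/16 ≈ -33944.0 - 0.50775*I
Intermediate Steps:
u = 17/2 (u = 7 + (1/4)*6 = 7 + 3/2 = 17/2 ≈ 8.5000)
k(q) = sqrt(17/2 + q)
b = 237208/7 (b = -1/7*(-237208) = 237208/7 ≈ 33887.)
S(y, p) = (455 + p)/(2*y) (S(y, p) = (455 + p)/((2*y)) = (455 + p)*(1/(2*y)) = (455 + p)/(2*y))
S(F(h, -4), k(-25)) - b = (1/2)*(455 + sqrt(34 + 4*(-25))/2)/(-4) - 1*237208/7 = (1/2)*(-1/4)*(455 + sqrt(34 - 100)/2) - 237208/7 = (1/2)*(-1/4)*(455 + sqrt(-66)/2) - 237208/7 = (1/2)*(-1/4)*(455 + (I*sqrt(66))/2) - 237208/7 = (1/2)*(-1/4)*(455 + I*sqrt(66)/2) - 237208/7 = (-455/8 - I*sqrt(66)/16) - 237208/7 = -1900849/56 - I*sqrt(66)/16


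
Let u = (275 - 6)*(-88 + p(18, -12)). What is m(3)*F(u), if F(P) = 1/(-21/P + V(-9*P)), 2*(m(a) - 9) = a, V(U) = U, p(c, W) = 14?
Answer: 69671/1188746515 ≈ 5.8609e-5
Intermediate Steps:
u = -19906 (u = (275 - 6)*(-88 + 14) = 269*(-74) = -19906)
m(a) = 9 + a/2
F(P) = 1/(-21/P - 9*P)
m(3)*F(u) = (9 + (½)*3)*((⅓)*(-19906)/(-7 - 3*(-19906)²)) = (9 + 3/2)*((⅓)*(-19906)/(-7 - 3*396248836)) = 21*((⅓)*(-19906)/(-7 - 1188746508))/2 = 21*((⅓)*(-19906)/(-1188746515))/2 = 21*((⅓)*(-19906)*(-1/1188746515))/2 = (21/2)*(19906/3566239545) = 69671/1188746515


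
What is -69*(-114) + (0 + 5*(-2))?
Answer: 7856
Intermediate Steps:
-69*(-114) + (0 + 5*(-2)) = 7866 + (0 - 10) = 7866 - 10 = 7856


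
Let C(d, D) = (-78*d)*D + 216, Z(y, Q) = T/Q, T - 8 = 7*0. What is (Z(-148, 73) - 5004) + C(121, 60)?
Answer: -41687956/73 ≈ -5.7107e+5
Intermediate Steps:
T = 8 (T = 8 + 7*0 = 8 + 0 = 8)
Z(y, Q) = 8/Q
C(d, D) = 216 - 78*D*d (C(d, D) = -78*D*d + 216 = 216 - 78*D*d)
(Z(-148, 73) - 5004) + C(121, 60) = (8/73 - 5004) + (216 - 78*60*121) = (8*(1/73) - 5004) + (216 - 566280) = (8/73 - 5004) - 566064 = -365284/73 - 566064 = -41687956/73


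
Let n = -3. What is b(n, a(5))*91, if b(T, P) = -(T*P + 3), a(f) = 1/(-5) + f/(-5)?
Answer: -3003/5 ≈ -600.60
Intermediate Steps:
a(f) = -1/5 - f/5 (a(f) = 1*(-1/5) + f*(-1/5) = -1/5 - f/5)
b(T, P) = -3 - P*T (b(T, P) = -(P*T + 3) = -(3 + P*T) = -3 - P*T)
b(n, a(5))*91 = (-3 - 1*(-1/5 - 1/5*5)*(-3))*91 = (-3 - 1*(-1/5 - 1)*(-3))*91 = (-3 - 1*(-6/5)*(-3))*91 = (-3 - 18/5)*91 = -33/5*91 = -3003/5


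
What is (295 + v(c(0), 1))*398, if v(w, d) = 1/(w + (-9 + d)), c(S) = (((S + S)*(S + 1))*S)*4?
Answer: 469441/4 ≈ 1.1736e+5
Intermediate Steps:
c(S) = 8*S**2*(1 + S) (c(S) = (((2*S)*(1 + S))*S)*4 = ((2*S*(1 + S))*S)*4 = (2*S**2*(1 + S))*4 = 8*S**2*(1 + S))
v(w, d) = 1/(-9 + d + w)
(295 + v(c(0), 1))*398 = (295 + 1/(-9 + 1 + 8*0**2*(1 + 0)))*398 = (295 + 1/(-9 + 1 + 8*0*1))*398 = (295 + 1/(-9 + 1 + 0))*398 = (295 + 1/(-8))*398 = (295 - 1/8)*398 = (2359/8)*398 = 469441/4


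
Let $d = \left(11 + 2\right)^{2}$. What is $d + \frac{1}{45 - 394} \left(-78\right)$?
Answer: $\frac{59059}{349} \approx 169.22$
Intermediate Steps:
$d = 169$ ($d = 13^{2} = 169$)
$d + \frac{1}{45 - 394} \left(-78\right) = 169 + \frac{1}{45 - 394} \left(-78\right) = 169 + \frac{1}{-349} \left(-78\right) = 169 - - \frac{78}{349} = 169 + \frac{78}{349} = \frac{59059}{349}$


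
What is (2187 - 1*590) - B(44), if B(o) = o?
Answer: 1553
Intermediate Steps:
(2187 - 1*590) - B(44) = (2187 - 1*590) - 1*44 = (2187 - 590) - 44 = 1597 - 44 = 1553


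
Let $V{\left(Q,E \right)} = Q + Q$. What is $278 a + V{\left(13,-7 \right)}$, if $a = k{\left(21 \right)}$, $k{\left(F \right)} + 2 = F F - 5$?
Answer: $120678$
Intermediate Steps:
$k{\left(F \right)} = -7 + F^{2}$ ($k{\left(F \right)} = -2 + \left(F F - 5\right) = -2 + \left(F^{2} - 5\right) = -2 + \left(-5 + F^{2}\right) = -7 + F^{2}$)
$a = 434$ ($a = -7 + 21^{2} = -7 + 441 = 434$)
$V{\left(Q,E \right)} = 2 Q$
$278 a + V{\left(13,-7 \right)} = 278 \cdot 434 + 2 \cdot 13 = 120652 + 26 = 120678$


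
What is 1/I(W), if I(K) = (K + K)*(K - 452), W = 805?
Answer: 1/568330 ≈ 1.7595e-6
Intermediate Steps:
I(K) = 2*K*(-452 + K) (I(K) = (2*K)*(-452 + K) = 2*K*(-452 + K))
1/I(W) = 1/(2*805*(-452 + 805)) = 1/(2*805*353) = 1/568330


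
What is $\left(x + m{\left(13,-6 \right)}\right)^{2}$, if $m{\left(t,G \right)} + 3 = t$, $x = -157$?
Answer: $21609$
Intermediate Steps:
$m{\left(t,G \right)} = -3 + t$
$\left(x + m{\left(13,-6 \right)}\right)^{2} = \left(-157 + \left(-3 + 13\right)\right)^{2} = \left(-157 + 10\right)^{2} = \left(-147\right)^{2} = 21609$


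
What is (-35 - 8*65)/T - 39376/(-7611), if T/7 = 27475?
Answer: 1513753019/292757115 ≈ 5.1707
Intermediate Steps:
T = 192325 (T = 7*27475 = 192325)
(-35 - 8*65)/T - 39376/(-7611) = (-35 - 8*65)/192325 - 39376/(-7611) = (-35 - 520)*(1/192325) - 39376*(-1/7611) = -555*1/192325 + 39376/7611 = -111/38465 + 39376/7611 = 1513753019/292757115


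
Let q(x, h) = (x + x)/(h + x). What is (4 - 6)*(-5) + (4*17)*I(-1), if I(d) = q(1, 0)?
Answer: 146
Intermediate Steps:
q(x, h) = 2*x/(h + x) (q(x, h) = (2*x)/(h + x) = 2*x/(h + x))
I(d) = 2 (I(d) = 2*1/(0 + 1) = 2*1/1 = 2*1*1 = 2)
(4 - 6)*(-5) + (4*17)*I(-1) = (4 - 6)*(-5) + (4*17)*2 = -2*(-5) + 68*2 = 10 + 136 = 146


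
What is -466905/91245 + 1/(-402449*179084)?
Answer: -2243390644645015/438415050963428 ≈ -5.1171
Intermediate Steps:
-466905/91245 + 1/(-402449*179084) = -466905*1/91245 - 1/402449*1/179084 = -31127/6083 - 1/72072176716 = -2243390644645015/438415050963428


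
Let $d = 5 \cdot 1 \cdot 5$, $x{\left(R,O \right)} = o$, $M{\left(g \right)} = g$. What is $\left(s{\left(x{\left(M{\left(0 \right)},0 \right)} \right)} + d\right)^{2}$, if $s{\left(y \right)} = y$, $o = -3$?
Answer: $484$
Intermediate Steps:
$x{\left(R,O \right)} = -3$
$d = 25$ ($d = 5 \cdot 5 = 25$)
$\left(s{\left(x{\left(M{\left(0 \right)},0 \right)} \right)} + d\right)^{2} = \left(-3 + 25\right)^{2} = 22^{2} = 484$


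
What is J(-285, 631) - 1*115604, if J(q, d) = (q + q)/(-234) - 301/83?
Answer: -374214002/3237 ≈ -1.1561e+5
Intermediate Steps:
J(q, d) = -301/83 - q/117 (J(q, d) = (2*q)*(-1/234) - 301*1/83 = -q/117 - 301/83 = -301/83 - q/117)
J(-285, 631) - 1*115604 = (-301/83 - 1/117*(-285)) - 1*115604 = (-301/83 + 95/39) - 115604 = -3854/3237 - 115604 = -374214002/3237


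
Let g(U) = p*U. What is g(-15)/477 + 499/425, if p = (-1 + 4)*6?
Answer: 13697/22525 ≈ 0.60808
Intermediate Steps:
p = 18 (p = 3*6 = 18)
g(U) = 18*U
g(-15)/477 + 499/425 = (18*(-15))/477 + 499/425 = -270*1/477 + 499*(1/425) = -30/53 + 499/425 = 13697/22525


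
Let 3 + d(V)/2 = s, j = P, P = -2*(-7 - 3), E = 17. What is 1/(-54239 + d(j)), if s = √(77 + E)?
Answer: -54245/2942519649 - 2*√94/2942519649 ≈ -1.8441e-5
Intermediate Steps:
P = 20 (P = -2*(-10) = 20)
j = 20
s = √94 (s = √(77 + 17) = √94 ≈ 9.6954)
d(V) = -6 + 2*√94
1/(-54239 + d(j)) = 1/(-54239 + (-6 + 2*√94)) = 1/(-54245 + 2*√94)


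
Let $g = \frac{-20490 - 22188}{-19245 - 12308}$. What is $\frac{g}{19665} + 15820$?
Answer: $\frac{1090683089842}{68943305} \approx 15820.0$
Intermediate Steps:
$g = \frac{42678}{31553}$ ($g = - \frac{42678}{-31553} = \left(-42678\right) \left(- \frac{1}{31553}\right) = \frac{42678}{31553} \approx 1.3526$)
$\frac{g}{19665} + 15820 = \frac{42678}{31553 \cdot 19665} + 15820 = \frac{42678}{31553} \cdot \frac{1}{19665} + 15820 = \frac{4742}{68943305} + 15820 = \frac{1090683089842}{68943305}$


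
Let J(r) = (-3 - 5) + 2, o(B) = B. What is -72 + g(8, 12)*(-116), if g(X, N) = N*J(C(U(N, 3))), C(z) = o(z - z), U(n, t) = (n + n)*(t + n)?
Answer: 8280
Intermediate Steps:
U(n, t) = 2*n*(n + t) (U(n, t) = (2*n)*(n + t) = 2*n*(n + t))
C(z) = 0 (C(z) = z - z = 0)
J(r) = -6 (J(r) = -8 + 2 = -6)
g(X, N) = -6*N (g(X, N) = N*(-6) = -6*N)
-72 + g(8, 12)*(-116) = -72 - 6*12*(-116) = -72 - 72*(-116) = -72 + 8352 = 8280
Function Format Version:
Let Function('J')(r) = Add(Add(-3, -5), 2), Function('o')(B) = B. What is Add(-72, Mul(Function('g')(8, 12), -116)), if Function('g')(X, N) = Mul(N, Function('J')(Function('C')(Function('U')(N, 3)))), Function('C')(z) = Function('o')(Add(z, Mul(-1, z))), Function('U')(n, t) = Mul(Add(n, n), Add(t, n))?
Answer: 8280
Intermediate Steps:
Function('U')(n, t) = Mul(2, n, Add(n, t)) (Function('U')(n, t) = Mul(Mul(2, n), Add(n, t)) = Mul(2, n, Add(n, t)))
Function('C')(z) = 0 (Function('C')(z) = Add(z, Mul(-1, z)) = 0)
Function('J')(r) = -6 (Function('J')(r) = Add(-8, 2) = -6)
Function('g')(X, N) = Mul(-6, N) (Function('g')(X, N) = Mul(N, -6) = Mul(-6, N))
Add(-72, Mul(Function('g')(8, 12), -116)) = Add(-72, Mul(Mul(-6, 12), -116)) = Add(-72, Mul(-72, -116)) = Add(-72, 8352) = 8280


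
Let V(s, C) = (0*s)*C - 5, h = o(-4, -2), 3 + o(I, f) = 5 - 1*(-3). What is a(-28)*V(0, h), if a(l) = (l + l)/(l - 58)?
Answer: -140/43 ≈ -3.2558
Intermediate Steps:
o(I, f) = 5 (o(I, f) = -3 + (5 - 1*(-3)) = -3 + (5 + 3) = -3 + 8 = 5)
h = 5
a(l) = 2*l/(-58 + l) (a(l) = (2*l)/(-58 + l) = 2*l/(-58 + l))
V(s, C) = -5 (V(s, C) = 0*C - 5 = 0 - 5 = -5)
a(-28)*V(0, h) = (2*(-28)/(-58 - 28))*(-5) = (2*(-28)/(-86))*(-5) = (2*(-28)*(-1/86))*(-5) = (28/43)*(-5) = -140/43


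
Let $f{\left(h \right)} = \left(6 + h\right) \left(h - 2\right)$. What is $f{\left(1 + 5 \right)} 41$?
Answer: $1968$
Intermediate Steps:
$f{\left(h \right)} = \left(-2 + h\right) \left(6 + h\right)$ ($f{\left(h \right)} = \left(6 + h\right) \left(-2 + h\right) = \left(-2 + h\right) \left(6 + h\right)$)
$f{\left(1 + 5 \right)} 41 = \left(-12 + \left(1 + 5\right)^{2} + 4 \left(1 + 5\right)\right) 41 = \left(-12 + 6^{2} + 4 \cdot 6\right) 41 = \left(-12 + 36 + 24\right) 41 = 48 \cdot 41 = 1968$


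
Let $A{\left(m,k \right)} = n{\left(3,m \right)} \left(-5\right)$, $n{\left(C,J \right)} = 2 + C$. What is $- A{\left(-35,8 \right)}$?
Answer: $25$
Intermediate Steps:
$A{\left(m,k \right)} = -25$ ($A{\left(m,k \right)} = \left(2 + 3\right) \left(-5\right) = 5 \left(-5\right) = -25$)
$- A{\left(-35,8 \right)} = \left(-1\right) \left(-25\right) = 25$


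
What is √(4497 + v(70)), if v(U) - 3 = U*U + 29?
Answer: √9429 ≈ 97.103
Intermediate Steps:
v(U) = 32 + U² (v(U) = 3 + (U*U + 29) = 3 + (U² + 29) = 3 + (29 + U²) = 32 + U²)
√(4497 + v(70)) = √(4497 + (32 + 70²)) = √(4497 + (32 + 4900)) = √(4497 + 4932) = √9429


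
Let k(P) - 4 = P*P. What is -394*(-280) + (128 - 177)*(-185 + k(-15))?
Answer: 108164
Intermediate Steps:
k(P) = 4 + P² (k(P) = 4 + P*P = 4 + P²)
-394*(-280) + (128 - 177)*(-185 + k(-15)) = -394*(-280) + (128 - 177)*(-185 + (4 + (-15)²)) = 110320 - 49*(-185 + (4 + 225)) = 110320 - 49*(-185 + 229) = 110320 - 49*44 = 110320 - 2156 = 108164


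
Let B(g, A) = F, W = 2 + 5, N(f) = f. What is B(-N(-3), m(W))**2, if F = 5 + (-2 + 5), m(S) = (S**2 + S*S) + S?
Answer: 64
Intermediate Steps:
W = 7
m(S) = S + 2*S**2 (m(S) = (S**2 + S**2) + S = 2*S**2 + S = S + 2*S**2)
F = 8 (F = 5 + 3 = 8)
B(g, A) = 8
B(-N(-3), m(W))**2 = 8**2 = 64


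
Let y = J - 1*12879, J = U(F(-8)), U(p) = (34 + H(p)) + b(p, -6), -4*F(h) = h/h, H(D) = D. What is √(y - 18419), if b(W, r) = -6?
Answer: I*√125081/2 ≈ 176.83*I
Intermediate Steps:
F(h) = -¼ (F(h) = -h/(4*h) = -¼*1 = -¼)
U(p) = 28 + p (U(p) = (34 + p) - 6 = 28 + p)
J = 111/4 (J = 28 - ¼ = 111/4 ≈ 27.750)
y = -51405/4 (y = 111/4 - 1*12879 = 111/4 - 12879 = -51405/4 ≈ -12851.)
√(y - 18419) = √(-51405/4 - 18419) = √(-125081/4) = I*√125081/2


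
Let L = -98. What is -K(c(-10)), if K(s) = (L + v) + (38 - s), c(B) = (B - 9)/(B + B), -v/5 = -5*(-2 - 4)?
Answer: 4219/20 ≈ 210.95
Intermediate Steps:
v = -150 (v = -(-25)*(-2 - 4) = -(-25)*(-6) = -5*30 = -150)
c(B) = (-9 + B)/(2*B) (c(B) = (-9 + B)/((2*B)) = (-9 + B)*(1/(2*B)) = (-9 + B)/(2*B))
K(s) = -210 - s (K(s) = (-98 - 150) + (38 - s) = -248 + (38 - s) = -210 - s)
-K(c(-10)) = -(-210 - (-9 - 10)/(2*(-10))) = -(-210 - (-1)*(-19)/(2*10)) = -(-210 - 1*19/20) = -(-210 - 19/20) = -1*(-4219/20) = 4219/20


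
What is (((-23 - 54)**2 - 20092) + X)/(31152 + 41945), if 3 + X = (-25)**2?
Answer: -13541/73097 ≈ -0.18525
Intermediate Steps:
X = 622 (X = -3 + (-25)**2 = -3 + 625 = 622)
(((-23 - 54)**2 - 20092) + X)/(31152 + 41945) = (((-23 - 54)**2 - 20092) + 622)/(31152 + 41945) = (((-77)**2 - 20092) + 622)/73097 = ((5929 - 20092) + 622)*(1/73097) = (-14163 + 622)*(1/73097) = -13541*1/73097 = -13541/73097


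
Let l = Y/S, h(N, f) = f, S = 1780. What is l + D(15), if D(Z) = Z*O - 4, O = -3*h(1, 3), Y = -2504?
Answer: -62481/445 ≈ -140.41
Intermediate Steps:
O = -9 (O = -3*3 = -9)
D(Z) = -4 - 9*Z (D(Z) = Z*(-9) - 4 = -9*Z - 4 = -4 - 9*Z)
l = -626/445 (l = -2504/1780 = -2504*1/1780 = -626/445 ≈ -1.4067)
l + D(15) = -626/445 + (-4 - 9*15) = -626/445 + (-4 - 135) = -626/445 - 139 = -62481/445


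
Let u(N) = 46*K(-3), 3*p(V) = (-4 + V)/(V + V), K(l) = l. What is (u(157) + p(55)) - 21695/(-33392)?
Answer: -251968223/1836560 ≈ -137.20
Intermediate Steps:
p(V) = (-4 + V)/(6*V) (p(V) = ((-4 + V)/(V + V))/3 = ((-4 + V)/((2*V)))/3 = ((-4 + V)*(1/(2*V)))/3 = ((-4 + V)/(2*V))/3 = (-4 + V)/(6*V))
u(N) = -138 (u(N) = 46*(-3) = -138)
(u(157) + p(55)) - 21695/(-33392) = (-138 + (⅙)*(-4 + 55)/55) - 21695/(-33392) = (-138 + (⅙)*(1/55)*51) - 21695*(-1/33392) = (-138 + 17/110) + 21695/33392 = -15163/110 + 21695/33392 = -251968223/1836560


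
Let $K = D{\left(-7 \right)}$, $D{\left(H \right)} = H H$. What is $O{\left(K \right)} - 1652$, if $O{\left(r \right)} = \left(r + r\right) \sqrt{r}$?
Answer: $-966$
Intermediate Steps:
$D{\left(H \right)} = H^{2}$
$K = 49$ ($K = \left(-7\right)^{2} = 49$)
$O{\left(r \right)} = 2 r^{\frac{3}{2}}$ ($O{\left(r \right)} = 2 r \sqrt{r} = 2 r^{\frac{3}{2}}$)
$O{\left(K \right)} - 1652 = 2 \cdot 49^{\frac{3}{2}} - 1652 = 2 \cdot 343 - 1652 = 686 - 1652 = -966$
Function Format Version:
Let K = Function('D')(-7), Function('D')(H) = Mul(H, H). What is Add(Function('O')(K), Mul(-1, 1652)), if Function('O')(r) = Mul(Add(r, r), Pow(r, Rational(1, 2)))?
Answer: -966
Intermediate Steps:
Function('D')(H) = Pow(H, 2)
K = 49 (K = Pow(-7, 2) = 49)
Function('O')(r) = Mul(2, Pow(r, Rational(3, 2))) (Function('O')(r) = Mul(Mul(2, r), Pow(r, Rational(1, 2))) = Mul(2, Pow(r, Rational(3, 2))))
Add(Function('O')(K), Mul(-1, 1652)) = Add(Mul(2, Pow(49, Rational(3, 2))), Mul(-1, 1652)) = Add(Mul(2, 343), -1652) = Add(686, -1652) = -966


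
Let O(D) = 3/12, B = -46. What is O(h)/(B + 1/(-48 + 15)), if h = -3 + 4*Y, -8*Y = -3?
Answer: -33/6076 ≈ -0.0054312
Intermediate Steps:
Y = 3/8 (Y = -⅛*(-3) = 3/8 ≈ 0.37500)
h = -3/2 (h = -3 + 4*(3/8) = -3 + 3/2 = -3/2 ≈ -1.5000)
O(D) = ¼ (O(D) = 3*(1/12) = ¼)
O(h)/(B + 1/(-48 + 15)) = (¼)/(-46 + 1/(-48 + 15)) = (¼)/(-46 + 1/(-33)) = (¼)/(-46 - 1/33) = (¼)/(-1519/33) = -33/1519*¼ = -33/6076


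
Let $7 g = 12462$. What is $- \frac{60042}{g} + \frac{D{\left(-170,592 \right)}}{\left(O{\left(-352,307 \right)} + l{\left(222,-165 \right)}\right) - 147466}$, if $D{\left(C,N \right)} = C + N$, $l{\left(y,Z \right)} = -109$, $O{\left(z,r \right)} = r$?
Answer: $- \frac{5158426313}{152937818} \approx -33.729$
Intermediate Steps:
$g = \frac{12462}{7}$ ($g = \frac{1}{7} \cdot 12462 = \frac{12462}{7} \approx 1780.3$)
$- \frac{60042}{g} + \frac{D{\left(-170,592 \right)}}{\left(O{\left(-352,307 \right)} + l{\left(222,-165 \right)}\right) - 147466} = - \frac{60042}{\frac{12462}{7}} + \frac{-170 + 592}{\left(307 - 109\right) - 147466} = \left(-60042\right) \frac{7}{12462} + \frac{422}{198 - 147466} = - \frac{70049}{2077} + \frac{422}{-147268} = - \frac{70049}{2077} + 422 \left(- \frac{1}{147268}\right) = - \frac{70049}{2077} - \frac{211}{73634} = - \frac{5158426313}{152937818}$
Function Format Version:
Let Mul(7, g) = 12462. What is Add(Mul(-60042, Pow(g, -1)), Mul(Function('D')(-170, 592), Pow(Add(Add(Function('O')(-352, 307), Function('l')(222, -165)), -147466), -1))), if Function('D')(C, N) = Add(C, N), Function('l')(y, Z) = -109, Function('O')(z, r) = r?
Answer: Rational(-5158426313, 152937818) ≈ -33.729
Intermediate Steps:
g = Rational(12462, 7) (g = Mul(Rational(1, 7), 12462) = Rational(12462, 7) ≈ 1780.3)
Add(Mul(-60042, Pow(g, -1)), Mul(Function('D')(-170, 592), Pow(Add(Add(Function('O')(-352, 307), Function('l')(222, -165)), -147466), -1))) = Add(Mul(-60042, Pow(Rational(12462, 7), -1)), Mul(Add(-170, 592), Pow(Add(Add(307, -109), -147466), -1))) = Add(Mul(-60042, Rational(7, 12462)), Mul(422, Pow(Add(198, -147466), -1))) = Add(Rational(-70049, 2077), Mul(422, Pow(-147268, -1))) = Add(Rational(-70049, 2077), Mul(422, Rational(-1, 147268))) = Add(Rational(-70049, 2077), Rational(-211, 73634)) = Rational(-5158426313, 152937818)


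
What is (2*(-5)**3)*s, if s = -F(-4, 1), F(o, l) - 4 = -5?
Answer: -250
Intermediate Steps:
F(o, l) = -1 (F(o, l) = 4 - 5 = -1)
s = 1 (s = -1*(-1) = 1)
(2*(-5)**3)*s = (2*(-5)**3)*1 = (2*(-125))*1 = -250*1 = -250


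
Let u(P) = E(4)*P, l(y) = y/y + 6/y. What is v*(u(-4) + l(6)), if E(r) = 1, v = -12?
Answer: 24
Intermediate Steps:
l(y) = 1 + 6/y
u(P) = P (u(P) = 1*P = P)
v*(u(-4) + l(6)) = -12*(-4 + (6 + 6)/6) = -12*(-4 + (1/6)*12) = -12*(-4 + 2) = -12*(-2) = 24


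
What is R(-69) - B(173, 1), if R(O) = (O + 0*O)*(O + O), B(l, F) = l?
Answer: 9349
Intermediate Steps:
R(O) = 2*O² (R(O) = (O + 0)*(2*O) = O*(2*O) = 2*O²)
R(-69) - B(173, 1) = 2*(-69)² - 1*173 = 2*4761 - 173 = 9522 - 173 = 9349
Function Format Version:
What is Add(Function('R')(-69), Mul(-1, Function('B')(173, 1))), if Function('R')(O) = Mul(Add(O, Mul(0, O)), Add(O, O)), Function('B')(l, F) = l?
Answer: 9349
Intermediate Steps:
Function('R')(O) = Mul(2, Pow(O, 2)) (Function('R')(O) = Mul(Add(O, 0), Mul(2, O)) = Mul(O, Mul(2, O)) = Mul(2, Pow(O, 2)))
Add(Function('R')(-69), Mul(-1, Function('B')(173, 1))) = Add(Mul(2, Pow(-69, 2)), Mul(-1, 173)) = Add(Mul(2, 4761), -173) = Add(9522, -173) = 9349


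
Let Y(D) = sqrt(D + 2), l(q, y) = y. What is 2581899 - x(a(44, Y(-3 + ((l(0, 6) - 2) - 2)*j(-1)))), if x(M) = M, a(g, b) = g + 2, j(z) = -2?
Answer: 2581853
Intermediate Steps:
Y(D) = sqrt(2 + D)
a(g, b) = 2 + g
2581899 - x(a(44, Y(-3 + ((l(0, 6) - 2) - 2)*j(-1)))) = 2581899 - (2 + 44) = 2581899 - 1*46 = 2581899 - 46 = 2581853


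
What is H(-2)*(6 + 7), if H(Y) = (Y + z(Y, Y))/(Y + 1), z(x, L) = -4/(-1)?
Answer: -26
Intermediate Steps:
z(x, L) = 4 (z(x, L) = -4*(-1) = 4)
H(Y) = (4 + Y)/(1 + Y) (H(Y) = (Y + 4)/(Y + 1) = (4 + Y)/(1 + Y))
H(-2)*(6 + 7) = ((4 - 2)/(1 - 2))*(6 + 7) = (2/(-1))*13 = -1*2*13 = -2*13 = -26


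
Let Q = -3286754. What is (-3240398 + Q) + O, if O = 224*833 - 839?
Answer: -6341399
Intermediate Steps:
O = 185753 (O = 186592 - 839 = 185753)
(-3240398 + Q) + O = (-3240398 - 3286754) + 185753 = -6527152 + 185753 = -6341399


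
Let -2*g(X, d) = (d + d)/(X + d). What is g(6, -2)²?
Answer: ¼ ≈ 0.25000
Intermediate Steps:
g(X, d) = -d/(X + d) (g(X, d) = -(d + d)/(2*(X + d)) = -2*d/(2*(X + d)) = -d/(X + d))
g(6, -2)² = (-1*(-2)/(6 - 2))² = (-1*(-2)/4)² = (-1*(-2)*¼)² = (½)² = ¼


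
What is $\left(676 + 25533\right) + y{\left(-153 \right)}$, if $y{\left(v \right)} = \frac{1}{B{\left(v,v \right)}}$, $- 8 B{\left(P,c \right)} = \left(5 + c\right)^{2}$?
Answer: $\frac{71760241}{2738} \approx 26209.0$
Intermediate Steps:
$B{\left(P,c \right)} = - \frac{\left(5 + c\right)^{2}}{8}$
$y{\left(v \right)} = - \frac{8}{\left(5 + v\right)^{2}}$ ($y{\left(v \right)} = \frac{1}{\left(- \frac{1}{8}\right) \left(5 + v\right)^{2}} = - \frac{8}{\left(5 + v\right)^{2}}$)
$\left(676 + 25533\right) + y{\left(-153 \right)} = \left(676 + 25533\right) - \frac{8}{\left(5 - 153\right)^{2}} = 26209 - \frac{8}{21904} = 26209 - \frac{1}{2738} = \frac{71760241}{2738}$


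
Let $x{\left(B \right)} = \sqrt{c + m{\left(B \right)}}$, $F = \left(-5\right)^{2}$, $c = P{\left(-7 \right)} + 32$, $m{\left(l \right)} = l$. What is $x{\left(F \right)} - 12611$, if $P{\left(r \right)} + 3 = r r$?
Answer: $-12611 + \sqrt{103} \approx -12601.0$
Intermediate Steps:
$P{\left(r \right)} = -3 + r^{2}$ ($P{\left(r \right)} = -3 + r r = -3 + r^{2}$)
$c = 78$ ($c = \left(-3 + \left(-7\right)^{2}\right) + 32 = \left(-3 + 49\right) + 32 = 46 + 32 = 78$)
$F = 25$
$x{\left(B \right)} = \sqrt{78 + B}$
$x{\left(F \right)} - 12611 = \sqrt{78 + 25} - 12611 = \sqrt{103} - 12611 = -12611 + \sqrt{103}$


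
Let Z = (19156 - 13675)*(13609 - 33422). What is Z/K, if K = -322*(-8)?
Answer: -15513579/368 ≈ -42156.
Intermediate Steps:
Z = -108595053 (Z = 5481*(-19813) = -108595053)
K = 2576
Z/K = -108595053/2576 = -108595053*1/2576 = -15513579/368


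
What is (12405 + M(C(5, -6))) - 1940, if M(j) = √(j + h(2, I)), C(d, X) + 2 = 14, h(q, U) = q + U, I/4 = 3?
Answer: 10465 + √26 ≈ 10470.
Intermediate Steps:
I = 12 (I = 4*3 = 12)
h(q, U) = U + q
C(d, X) = 12 (C(d, X) = -2 + 14 = 12)
M(j) = √(14 + j) (M(j) = √(j + (12 + 2)) = √(j + 14) = √(14 + j))
(12405 + M(C(5, -6))) - 1940 = (12405 + √(14 + 12)) - 1940 = (12405 + √26) - 1940 = 10465 + √26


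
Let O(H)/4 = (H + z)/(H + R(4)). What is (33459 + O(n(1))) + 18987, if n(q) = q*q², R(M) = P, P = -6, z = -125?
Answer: 262726/5 ≈ 52545.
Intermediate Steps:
R(M) = -6
n(q) = q³
O(H) = 4*(-125 + H)/(-6 + H) (O(H) = 4*((H - 125)/(H - 6)) = 4*((-125 + H)/(-6 + H)) = 4*(-125 + H)/(-6 + H))
(33459 + O(n(1))) + 18987 = (33459 + 4*(-125 + 1³)/(-6 + 1³)) + 18987 = (33459 + 4*(-125 + 1)/(-6 + 1)) + 18987 = (33459 + 4*(-124)/(-5)) + 18987 = (33459 + 4*(-⅕)*(-124)) + 18987 = (33459 + 496/5) + 18987 = 167791/5 + 18987 = 262726/5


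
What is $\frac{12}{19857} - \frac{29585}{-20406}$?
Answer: $\frac{195904739}{135067314} \approx 1.4504$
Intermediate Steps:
$\frac{12}{19857} - \frac{29585}{-20406} = 12 \cdot \frac{1}{19857} - - \frac{29585}{20406} = \frac{4}{6619} + \frac{29585}{20406} = \frac{195904739}{135067314}$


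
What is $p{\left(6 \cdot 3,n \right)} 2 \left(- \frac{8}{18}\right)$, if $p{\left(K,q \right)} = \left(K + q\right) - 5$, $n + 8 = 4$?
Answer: $-8$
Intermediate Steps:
$n = -4$ ($n = -8 + 4 = -4$)
$p{\left(K,q \right)} = -5 + K + q$ ($p{\left(K,q \right)} = \left(K + q\right) - 5 = -5 + K + q$)
$p{\left(6 \cdot 3,n \right)} 2 \left(- \frac{8}{18}\right) = \left(-5 + 6 \cdot 3 - 4\right) 2 \left(- \frac{8}{18}\right) = \left(-5 + 18 - 4\right) 2 \left(\left(-8\right) \frac{1}{18}\right) = 9 \cdot 2 \left(- \frac{4}{9}\right) = 18 \left(- \frac{4}{9}\right) = -8$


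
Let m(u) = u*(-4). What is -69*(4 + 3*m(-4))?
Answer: -3588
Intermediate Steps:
m(u) = -4*u
-69*(4 + 3*m(-4)) = -69*(4 + 3*(-4*(-4))) = -69*(4 + 3*16) = -69*(4 + 48) = -69*52 = -3588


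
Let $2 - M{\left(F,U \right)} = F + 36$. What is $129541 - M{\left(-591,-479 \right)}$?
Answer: $128984$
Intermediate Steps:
$M{\left(F,U \right)} = -34 - F$ ($M{\left(F,U \right)} = 2 - \left(F + 36\right) = 2 - \left(36 + F\right) = -34 - F$)
$129541 - M{\left(-591,-479 \right)} = 129541 - \left(-34 - -591\right) = 129541 - \left(-34 + 591\right) = 129541 - 557 = 128984$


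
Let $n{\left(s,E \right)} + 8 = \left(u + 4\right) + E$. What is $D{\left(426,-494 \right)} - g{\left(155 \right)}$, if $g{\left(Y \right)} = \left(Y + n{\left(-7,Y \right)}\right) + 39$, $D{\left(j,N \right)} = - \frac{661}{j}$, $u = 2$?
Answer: $- \frac{148483}{426} \approx -348.55$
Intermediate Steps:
$n{\left(s,E \right)} = -2 + E$ ($n{\left(s,E \right)} = -8 + \left(\left(2 + 4\right) + E\right) = -8 + \left(6 + E\right) = -2 + E$)
$g{\left(Y \right)} = 37 + 2 Y$ ($g{\left(Y \right)} = \left(Y + \left(-2 + Y\right)\right) + 39 = \left(-2 + 2 Y\right) + 39 = 37 + 2 Y$)
$D{\left(426,-494 \right)} - g{\left(155 \right)} = - \frac{661}{426} - \left(37 + 2 \cdot 155\right) = \left(-661\right) \frac{1}{426} - \left(37 + 310\right) = - \frac{661}{426} - 347 = - \frac{148483}{426}$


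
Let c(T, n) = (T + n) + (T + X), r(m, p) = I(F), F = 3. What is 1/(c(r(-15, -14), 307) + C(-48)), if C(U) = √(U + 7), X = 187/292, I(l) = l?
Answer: 26742236/8390941713 - 85264*I*√41/8390941713 ≈ 0.003187 - 6.5065e-5*I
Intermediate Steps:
r(m, p) = 3
X = 187/292 (X = 187*(1/292) = 187/292 ≈ 0.64041)
C(U) = √(7 + U)
c(T, n) = 187/292 + n + 2*T (c(T, n) = (T + n) + (T + 187/292) = (T + n) + (187/292 + T) = 187/292 + n + 2*T)
1/(c(r(-15, -14), 307) + C(-48)) = 1/((187/292 + 307 + 2*3) + √(7 - 48)) = 1/((187/292 + 307 + 6) + √(-41)) = 1/(91583/292 + I*√41)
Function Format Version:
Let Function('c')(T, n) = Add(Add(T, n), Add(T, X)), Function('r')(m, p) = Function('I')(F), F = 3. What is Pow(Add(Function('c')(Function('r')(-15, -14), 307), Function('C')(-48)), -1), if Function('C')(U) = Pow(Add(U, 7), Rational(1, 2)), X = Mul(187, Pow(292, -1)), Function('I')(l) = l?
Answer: Add(Rational(26742236, 8390941713), Mul(Rational(-85264, 8390941713), I, Pow(41, Rational(1, 2)))) ≈ Add(0.0031870, Mul(-6.5065e-5, I))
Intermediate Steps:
Function('r')(m, p) = 3
X = Rational(187, 292) (X = Mul(187, Rational(1, 292)) = Rational(187, 292) ≈ 0.64041)
Function('C')(U) = Pow(Add(7, U), Rational(1, 2))
Function('c')(T, n) = Add(Rational(187, 292), n, Mul(2, T)) (Function('c')(T, n) = Add(Add(T, n), Add(T, Rational(187, 292))) = Add(Add(T, n), Add(Rational(187, 292), T)) = Add(Rational(187, 292), n, Mul(2, T)))
Pow(Add(Function('c')(Function('r')(-15, -14), 307), Function('C')(-48)), -1) = Pow(Add(Add(Rational(187, 292), 307, Mul(2, 3)), Pow(Add(7, -48), Rational(1, 2))), -1) = Pow(Add(Add(Rational(187, 292), 307, 6), Pow(-41, Rational(1, 2))), -1) = Pow(Add(Rational(91583, 292), Mul(I, Pow(41, Rational(1, 2)))), -1)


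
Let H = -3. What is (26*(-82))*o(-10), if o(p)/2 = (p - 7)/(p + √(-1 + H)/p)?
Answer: -442000/61 + 8840*I/61 ≈ -7245.9 + 144.92*I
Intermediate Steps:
o(p) = 2*(-7 + p)/(p + 2*I/p) (o(p) = 2*((p - 7)/(p + √(-1 - 3)/p)) = 2*((-7 + p)/(p + √(-4)/p)) = 2*((-7 + p)/(p + (2*I)/p)) = 2*((-7 + p)/(p + 2*I/p)) = 2*(-7 + p)/(p + 2*I/p))
(26*(-82))*o(-10) = (26*(-82))*(2*(-10)*(-7 - 10)/((-10)² + 2*I)) = -4264*(-10)*(-17)/(100 + 2*I) = -4264*(-10)*(100 - 2*I)/10004*(-17) = -2132*(8500/2501 - 170*I/2501) = -442000/61 + 8840*I/61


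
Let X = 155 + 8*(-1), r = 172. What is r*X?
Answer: 25284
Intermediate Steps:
X = 147 (X = 155 - 8 = 147)
r*X = 172*147 = 25284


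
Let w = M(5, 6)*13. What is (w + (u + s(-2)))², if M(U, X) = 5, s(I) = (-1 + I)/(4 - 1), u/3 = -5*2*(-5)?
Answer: 45796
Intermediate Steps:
u = 150 (u = 3*(-5*2*(-5)) = 3*(-10*(-5)) = 3*50 = 150)
s(I) = -⅓ + I/3 (s(I) = (-1 + I)/3 = (-1 + I)*(⅓) = -⅓ + I/3)
w = 65 (w = 5*13 = 65)
(w + (u + s(-2)))² = (65 + (150 + (-⅓ + (⅓)*(-2))))² = (65 + (150 + (-⅓ - ⅔)))² = (65 + (150 - 1))² = (65 + 149)² = 214² = 45796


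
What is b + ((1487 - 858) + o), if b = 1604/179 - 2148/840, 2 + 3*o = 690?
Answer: 32505467/37590 ≈ 864.74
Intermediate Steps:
o = 688/3 (o = -⅔ + (⅓)*690 = -⅔ + 230 = 688/3 ≈ 229.33)
b = 80239/12530 (b = 1604*(1/179) - 2148*1/840 = 1604/179 - 179/70 = 80239/12530 ≈ 6.4037)
b + ((1487 - 858) + o) = 80239/12530 + ((1487 - 858) + 688/3) = 80239/12530 + (629 + 688/3) = 80239/12530 + 2575/3 = 32505467/37590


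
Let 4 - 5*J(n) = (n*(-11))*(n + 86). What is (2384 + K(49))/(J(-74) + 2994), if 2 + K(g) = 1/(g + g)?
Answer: 1167185/510188 ≈ 2.2878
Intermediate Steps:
K(g) = -2 + 1/(2*g) (K(g) = -2 + 1/(g + g) = -2 + 1/(2*g))
J(n) = ⅘ + 11*n*(86 + n)/5 (J(n) = ⅘ - n*(-11)*(n + 86)/5 = ⅘ - (-11*n)*(86 + n)/5 = ⅘ - (-11)*n*(86 + n)/5 = ⅘ + 11*n*(86 + n)/5)
(2384 + K(49))/(J(-74) + 2994) = (2384 + (-2 + (½)/49))/((⅘ + (11/5)*(-74)² + (946/5)*(-74)) + 2994) = (2384 + (-2 + (½)*(1/49)))/((⅘ + (11/5)*5476 - 70004/5) + 2994) = (2384 + (-2 + 1/98))/((⅘ + 60236/5 - 70004/5) + 2994) = (2384 - 195/98)/(-9764/5 + 2994) = 233437/(98*(5206/5)) = (233437/98)*(5/5206) = 1167185/510188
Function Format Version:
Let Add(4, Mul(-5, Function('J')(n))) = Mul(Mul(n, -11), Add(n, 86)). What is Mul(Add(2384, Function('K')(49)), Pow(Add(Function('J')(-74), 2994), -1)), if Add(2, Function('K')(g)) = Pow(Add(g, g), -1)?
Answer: Rational(1167185, 510188) ≈ 2.2878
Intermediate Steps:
Function('K')(g) = Add(-2, Mul(Rational(1, 2), Pow(g, -1))) (Function('K')(g) = Add(-2, Pow(Add(g, g), -1)) = Add(-2, Pow(Mul(2, g), -1)) = Add(-2, Mul(Rational(1, 2), Pow(g, -1))))
Function('J')(n) = Add(Rational(4, 5), Mul(Rational(11, 5), n, Add(86, n))) (Function('J')(n) = Add(Rational(4, 5), Mul(Rational(-1, 5), Mul(Mul(n, -11), Add(n, 86)))) = Add(Rational(4, 5), Mul(Rational(-1, 5), Mul(Mul(-11, n), Add(86, n)))) = Add(Rational(4, 5), Mul(Rational(-1, 5), Mul(-11, n, Add(86, n)))) = Add(Rational(4, 5), Mul(Rational(11, 5), n, Add(86, n))))
Mul(Add(2384, Function('K')(49)), Pow(Add(Function('J')(-74), 2994), -1)) = Mul(Add(2384, Add(-2, Mul(Rational(1, 2), Pow(49, -1)))), Pow(Add(Add(Rational(4, 5), Mul(Rational(11, 5), Pow(-74, 2)), Mul(Rational(946, 5), -74)), 2994), -1)) = Mul(Add(2384, Add(-2, Mul(Rational(1, 2), Rational(1, 49)))), Pow(Add(Add(Rational(4, 5), Mul(Rational(11, 5), 5476), Rational(-70004, 5)), 2994), -1)) = Mul(Add(2384, Add(-2, Rational(1, 98))), Pow(Add(Add(Rational(4, 5), Rational(60236, 5), Rational(-70004, 5)), 2994), -1)) = Mul(Add(2384, Rational(-195, 98)), Pow(Add(Rational(-9764, 5), 2994), -1)) = Mul(Rational(233437, 98), Pow(Rational(5206, 5), -1)) = Mul(Rational(233437, 98), Rational(5, 5206)) = Rational(1167185, 510188)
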